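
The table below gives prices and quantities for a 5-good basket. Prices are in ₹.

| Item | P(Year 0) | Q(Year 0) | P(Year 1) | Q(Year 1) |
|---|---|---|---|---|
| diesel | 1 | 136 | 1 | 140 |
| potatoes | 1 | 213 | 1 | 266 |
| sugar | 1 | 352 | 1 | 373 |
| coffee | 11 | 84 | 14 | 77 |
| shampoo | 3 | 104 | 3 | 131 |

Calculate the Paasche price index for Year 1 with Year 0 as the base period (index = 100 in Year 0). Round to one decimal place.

111.4

Paasche price index uses current-period quantities as weights.
ΣP(Year 1)·Q(Year 1) = 1×140 + 1×266 + 1×373 + 14×77 + 3×131 = 140 + 266 + 373 + 1078 + 393 = 2250
ΣP(Year 0)·Q(Year 1) = 1×140 + 1×266 + 1×373 + 11×77 + 3×131 = 140 + 266 + 373 + 847 + 393 = 2019
Index = 2250 / 2019 × 100 = 111.4413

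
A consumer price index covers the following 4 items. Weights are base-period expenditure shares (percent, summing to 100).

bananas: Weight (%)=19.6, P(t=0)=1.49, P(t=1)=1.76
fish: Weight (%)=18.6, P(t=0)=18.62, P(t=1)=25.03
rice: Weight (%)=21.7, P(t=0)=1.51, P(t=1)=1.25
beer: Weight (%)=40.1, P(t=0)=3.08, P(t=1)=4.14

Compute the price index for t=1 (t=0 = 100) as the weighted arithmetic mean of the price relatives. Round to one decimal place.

120.0

bananas: 19.6 × (1.76/1.49) = 19.6 × 1.181208 = 23.1517
fish: 18.6 × (25.03/18.62) = 18.6 × 1.344253 = 25.0031
rice: 21.7 × (1.25/1.51) = 21.7 × 0.827815 = 17.9636
beer: 40.1 × (4.14/3.08) = 40.1 × 1.344156 = 53.9006
Index = Σ wᵢ·(p₁ᵢ/p₀ᵢ) = 23.1517 + 25.0031 + 17.9636 + 53.9006 = 120.0190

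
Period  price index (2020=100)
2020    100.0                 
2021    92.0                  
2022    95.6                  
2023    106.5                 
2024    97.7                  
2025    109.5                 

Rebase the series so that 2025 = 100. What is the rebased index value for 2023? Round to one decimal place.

Rebased(2023) = 106.5 / 109.5 × 100 = 97.2603

97.3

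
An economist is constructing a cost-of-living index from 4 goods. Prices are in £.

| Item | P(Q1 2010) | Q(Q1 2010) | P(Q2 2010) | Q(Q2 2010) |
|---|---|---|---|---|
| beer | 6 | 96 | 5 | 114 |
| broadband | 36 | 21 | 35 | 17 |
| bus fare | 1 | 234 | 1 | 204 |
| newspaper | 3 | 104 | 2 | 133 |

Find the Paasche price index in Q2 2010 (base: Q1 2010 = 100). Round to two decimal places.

Paasche price index uses current-period quantities as weights.
ΣP(Q2 2010)·Q(Q2 2010) = 5×114 + 35×17 + 1×204 + 2×133 = 570 + 595 + 204 + 266 = 1635
ΣP(Q1 2010)·Q(Q2 2010) = 6×114 + 36×17 + 1×204 + 3×133 = 684 + 612 + 204 + 399 = 1899
Index = 1635 / 1899 × 100 = 86.0979

86.10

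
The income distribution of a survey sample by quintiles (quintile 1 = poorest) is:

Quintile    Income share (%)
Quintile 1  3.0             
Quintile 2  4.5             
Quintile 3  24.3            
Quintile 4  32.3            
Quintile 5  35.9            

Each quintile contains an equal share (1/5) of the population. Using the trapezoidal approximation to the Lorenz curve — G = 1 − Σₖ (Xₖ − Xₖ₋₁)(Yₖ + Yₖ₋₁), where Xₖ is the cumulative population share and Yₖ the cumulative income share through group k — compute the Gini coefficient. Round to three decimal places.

Cumulative income shares Yₖ: 0.0300, 0.0750, 0.3180, 0.6410, 1.0000
Σ (Xₖ−Xₖ₋₁)(Yₖ+Yₖ₋₁) = (1/5)(0.0300+0.0000) + (1/5)(0.0750+0.0300) + (1/5)(0.3180+0.0750) + (1/5)(0.6410+0.3180) + (1/5)(1.0000+0.6410)
  = 0.0060 + 0.0210 + 0.0786 + 0.1918 + 0.3282 = 0.6256
G = 1 − 0.6256 = 0.3744

0.374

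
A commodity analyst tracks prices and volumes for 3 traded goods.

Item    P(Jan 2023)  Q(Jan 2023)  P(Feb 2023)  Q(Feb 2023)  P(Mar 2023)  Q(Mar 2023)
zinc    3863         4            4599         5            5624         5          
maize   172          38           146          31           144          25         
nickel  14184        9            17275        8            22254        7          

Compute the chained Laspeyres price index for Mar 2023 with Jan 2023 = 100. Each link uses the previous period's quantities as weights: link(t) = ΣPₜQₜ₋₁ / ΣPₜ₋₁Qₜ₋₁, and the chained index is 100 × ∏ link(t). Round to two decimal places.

152.38

Link Jan 2023→Feb 2023:
ΣP(Feb 2023)Q(Jan 2023) = 4599×4 + 146×38 + 17275×9 = 18396 + 5548 + 155475 = 179419
ΣP(Jan 2023)Q(Jan 2023) = 3863×4 + 172×38 + 14184×9 = 15452 + 6536 + 127656 = 149644
link = 179419/149644 = 1.198972
Link Feb 2023→Mar 2023:
ΣP(Mar 2023)Q(Feb 2023) = 5624×5 + 144×31 + 22254×8 = 28120 + 4464 + 178032 = 210616
ΣP(Feb 2023)Q(Feb 2023) = 4599×5 + 146×31 + 17275×8 = 22995 + 4526 + 138200 = 165721
link = 210616/165721 = 1.270907
Chained index = 100 × 1.198972 × 1.270907 = 152.3782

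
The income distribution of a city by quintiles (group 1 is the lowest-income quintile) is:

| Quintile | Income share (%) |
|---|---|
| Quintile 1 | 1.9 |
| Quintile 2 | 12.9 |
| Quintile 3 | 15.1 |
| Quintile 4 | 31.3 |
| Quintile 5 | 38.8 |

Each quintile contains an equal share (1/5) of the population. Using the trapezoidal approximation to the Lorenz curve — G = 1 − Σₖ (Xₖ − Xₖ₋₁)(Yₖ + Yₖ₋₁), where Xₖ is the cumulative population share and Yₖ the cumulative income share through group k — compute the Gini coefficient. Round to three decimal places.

Cumulative income shares Yₖ: 0.0190, 0.1480, 0.2990, 0.6120, 1.0000
Σ (Xₖ−Xₖ₋₁)(Yₖ+Yₖ₋₁) = (1/5)(0.0190+0.0000) + (1/5)(0.1480+0.0190) + (1/5)(0.2990+0.1480) + (1/5)(0.6120+0.2990) + (1/5)(1.0000+0.6120)
  = 0.0038 + 0.0334 + 0.0894 + 0.1822 + 0.3224 = 0.6312
G = 1 − 0.6312 = 0.3688

0.369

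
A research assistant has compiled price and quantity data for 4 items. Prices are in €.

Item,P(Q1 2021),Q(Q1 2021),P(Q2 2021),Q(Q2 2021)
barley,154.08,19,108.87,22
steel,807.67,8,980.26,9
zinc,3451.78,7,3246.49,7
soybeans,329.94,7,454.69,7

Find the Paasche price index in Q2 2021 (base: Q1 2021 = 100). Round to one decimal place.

Paasche price index uses current-period quantities as weights.
ΣP(Q2 2021)·Q(Q2 2021) = 108.87×22 + 980.26×9 + 3246.49×7 + 454.69×7 = 2395.14 + 8822.34 + 22725.43 + 3182.83 = 37125.74
ΣP(Q1 2021)·Q(Q2 2021) = 154.08×22 + 807.67×9 + 3451.78×7 + 329.94×7 = 3389.76 + 7269.03 + 24162.46 + 2309.58 = 37130.83
Index = 37125.74 / 37130.83 × 100 = 99.9863

100.0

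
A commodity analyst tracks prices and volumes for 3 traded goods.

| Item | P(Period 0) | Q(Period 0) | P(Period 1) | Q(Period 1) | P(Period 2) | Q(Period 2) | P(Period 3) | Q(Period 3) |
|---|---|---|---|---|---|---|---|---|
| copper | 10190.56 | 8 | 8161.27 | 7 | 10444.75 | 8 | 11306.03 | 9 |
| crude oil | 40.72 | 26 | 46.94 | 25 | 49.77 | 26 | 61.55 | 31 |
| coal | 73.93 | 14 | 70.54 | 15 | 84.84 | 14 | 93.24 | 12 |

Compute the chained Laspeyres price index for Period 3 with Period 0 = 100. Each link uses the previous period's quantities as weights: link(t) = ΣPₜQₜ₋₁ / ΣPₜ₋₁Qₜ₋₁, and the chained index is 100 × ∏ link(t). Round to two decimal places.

Link Period 0→Period 1:
ΣP(Period 1)Q(Period 0) = 8161.27×8 + 46.94×26 + 70.54×14 = 65290.16 + 1220.44 + 987.56 = 67498.16
ΣP(Period 0)Q(Period 0) = 10190.56×8 + 40.72×26 + 73.93×14 = 81524.48 + 1058.72 + 1035.02 = 83618.22
link = 67498.16/83618.22 = 0.807218
Link Period 1→Period 2:
ΣP(Period 2)Q(Period 1) = 10444.75×7 + 49.77×25 + 84.84×15 = 73113.25 + 1244.25 + 1272.6 = 75630.1
ΣP(Period 1)Q(Period 1) = 8161.27×7 + 46.94×25 + 70.54×15 = 57128.89 + 1173.5 + 1058.1 = 59360.49
link = 75630.1/59360.49 = 1.274081
Link Period 2→Period 3:
ΣP(Period 3)Q(Period 2) = 11306.03×8 + 61.55×26 + 93.24×14 = 90448.24 + 1600.3 + 1305.36 = 93353.9
ΣP(Period 2)Q(Period 2) = 10444.75×8 + 49.77×26 + 84.84×14 = 83558 + 1294.02 + 1187.76 = 86039.78
link = 93353.9/86039.78 = 1.085009
Chained index = 100 × 0.807218 × 1.274081 × 1.085009 = 111.5890

111.59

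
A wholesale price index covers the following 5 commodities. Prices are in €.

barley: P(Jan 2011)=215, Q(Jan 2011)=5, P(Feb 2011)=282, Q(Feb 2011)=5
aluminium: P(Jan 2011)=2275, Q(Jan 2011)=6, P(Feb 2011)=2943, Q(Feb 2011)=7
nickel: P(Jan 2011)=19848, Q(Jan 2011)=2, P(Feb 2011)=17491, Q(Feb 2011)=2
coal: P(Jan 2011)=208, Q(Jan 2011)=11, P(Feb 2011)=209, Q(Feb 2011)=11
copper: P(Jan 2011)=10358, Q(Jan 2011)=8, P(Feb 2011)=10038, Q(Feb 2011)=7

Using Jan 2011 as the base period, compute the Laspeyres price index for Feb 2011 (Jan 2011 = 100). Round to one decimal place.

Laspeyres price index uses base-period quantities as weights.
ΣP(Feb 2011)·Q(Jan 2011) = 282×5 + 2943×6 + 17491×2 + 209×11 + 10038×8 = 1410 + 17658 + 34982 + 2299 + 80304 = 136653
ΣP(Jan 2011)·Q(Jan 2011) = 215×5 + 2275×6 + 19848×2 + 208×11 + 10358×8 = 1075 + 13650 + 39696 + 2288 + 82864 = 139573
Index = 136653 / 139573 × 100 = 97.9079

97.9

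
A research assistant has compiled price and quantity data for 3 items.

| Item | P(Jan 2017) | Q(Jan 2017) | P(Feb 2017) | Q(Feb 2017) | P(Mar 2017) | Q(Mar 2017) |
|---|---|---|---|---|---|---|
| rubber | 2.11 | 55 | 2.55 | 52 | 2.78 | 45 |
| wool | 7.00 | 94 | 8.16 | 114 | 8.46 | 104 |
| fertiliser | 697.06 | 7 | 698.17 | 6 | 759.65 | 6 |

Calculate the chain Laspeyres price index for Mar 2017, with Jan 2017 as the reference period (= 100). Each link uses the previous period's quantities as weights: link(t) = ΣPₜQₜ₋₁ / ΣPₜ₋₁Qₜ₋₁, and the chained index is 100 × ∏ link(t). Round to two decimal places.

110.59

Link Jan 2017→Feb 2017:
ΣP(Feb 2017)Q(Jan 2017) = 2.55×55 + 8.16×94 + 698.17×7 = 140.25 + 767.04 + 4887.19 = 5794.48
ΣP(Jan 2017)Q(Jan 2017) = 2.11×55 + 7.00×94 + 697.06×7 = 116.05 + 658 + 4879.42 = 5653.47
link = 5794.48/5653.47 = 1.024942
Link Feb 2017→Mar 2017:
ΣP(Mar 2017)Q(Feb 2017) = 2.78×52 + 8.46×114 + 759.65×6 = 144.56 + 964.44 + 4557.9 = 5666.9
ΣP(Feb 2017)Q(Feb 2017) = 2.55×52 + 8.16×114 + 698.17×6 = 132.6 + 930.24 + 4189.02 = 5251.86
link = 5666.9/5251.86 = 1.079027
Chained index = 100 × 1.024942 × 1.079027 = 110.5941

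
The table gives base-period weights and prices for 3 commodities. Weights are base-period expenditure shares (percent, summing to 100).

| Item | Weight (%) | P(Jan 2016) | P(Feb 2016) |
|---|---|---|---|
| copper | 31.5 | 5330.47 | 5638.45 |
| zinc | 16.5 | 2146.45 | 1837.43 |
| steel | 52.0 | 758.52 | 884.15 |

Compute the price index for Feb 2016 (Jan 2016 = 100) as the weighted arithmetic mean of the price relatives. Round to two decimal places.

108.06

copper: 31.5 × (5638.45/5330.47) = 31.5 × 1.057777 = 33.3200
zinc: 16.5 × (1837.43/2146.45) = 16.5 × 0.856032 = 14.1245
steel: 52.0 × (884.15/758.52) = 52.0 × 1.165625 = 60.6125
Index = Σ wᵢ·(p₁ᵢ/p₀ᵢ) = 33.3200 + 14.1245 + 60.6125 = 108.0570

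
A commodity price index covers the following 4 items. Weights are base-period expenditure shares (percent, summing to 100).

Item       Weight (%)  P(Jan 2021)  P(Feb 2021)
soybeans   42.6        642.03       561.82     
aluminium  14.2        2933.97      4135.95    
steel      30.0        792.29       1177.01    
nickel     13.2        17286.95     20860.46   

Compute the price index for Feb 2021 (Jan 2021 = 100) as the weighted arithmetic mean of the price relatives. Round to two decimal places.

117.79

soybeans: 42.6 × (561.82/642.03) = 42.6 × 0.875068 = 37.2779
aluminium: 14.2 × (4135.95/2933.97) = 14.2 × 1.409677 = 20.0174
steel: 30.0 × (1177.01/792.29) = 30.0 × 1.485580 = 44.5674
nickel: 13.2 × (20860.46/17286.95) = 13.2 × 1.206717 = 15.9287
Index = Σ wᵢ·(p₁ᵢ/p₀ᵢ) = 37.2779 + 20.0174 + 44.5674 + 15.9287 = 117.7914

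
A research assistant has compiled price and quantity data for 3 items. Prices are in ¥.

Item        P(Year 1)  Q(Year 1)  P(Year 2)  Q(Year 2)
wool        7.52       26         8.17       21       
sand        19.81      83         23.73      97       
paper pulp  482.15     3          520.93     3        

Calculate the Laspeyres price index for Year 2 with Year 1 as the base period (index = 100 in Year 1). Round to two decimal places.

113.96

Laspeyres price index uses base-period quantities as weights.
ΣP(Year 2)·Q(Year 1) = 8.17×26 + 23.73×83 + 520.93×3 = 212.42 + 1969.59 + 1562.79 = 3744.8
ΣP(Year 1)·Q(Year 1) = 7.52×26 + 19.81×83 + 482.15×3 = 195.52 + 1644.23 + 1446.45 = 3286.2
Index = 3744.8 / 3286.2 × 100 = 113.9553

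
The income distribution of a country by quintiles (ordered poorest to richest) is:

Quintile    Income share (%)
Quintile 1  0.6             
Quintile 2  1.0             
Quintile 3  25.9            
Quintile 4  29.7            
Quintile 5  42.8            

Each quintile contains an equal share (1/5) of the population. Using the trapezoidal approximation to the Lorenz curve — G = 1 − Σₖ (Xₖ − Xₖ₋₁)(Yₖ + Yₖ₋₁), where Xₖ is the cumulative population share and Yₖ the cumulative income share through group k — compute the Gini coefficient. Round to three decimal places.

Cumulative income shares Yₖ: 0.0060, 0.0160, 0.2750, 0.5720, 1.0000
Σ (Xₖ−Xₖ₋₁)(Yₖ+Yₖ₋₁) = (1/5)(0.0060+0.0000) + (1/5)(0.0160+0.0060) + (1/5)(0.2750+0.0160) + (1/5)(0.5720+0.2750) + (1/5)(1.0000+0.5720)
  = 0.0012 + 0.0044 + 0.0582 + 0.1694 + 0.3144 = 0.5476
G = 1 − 0.5476 = 0.4524

0.452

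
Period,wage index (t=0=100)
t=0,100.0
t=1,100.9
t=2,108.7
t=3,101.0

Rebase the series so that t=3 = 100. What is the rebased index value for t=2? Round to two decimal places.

107.62

Rebased(t=2) = 108.7 / 101.0 × 100 = 107.6238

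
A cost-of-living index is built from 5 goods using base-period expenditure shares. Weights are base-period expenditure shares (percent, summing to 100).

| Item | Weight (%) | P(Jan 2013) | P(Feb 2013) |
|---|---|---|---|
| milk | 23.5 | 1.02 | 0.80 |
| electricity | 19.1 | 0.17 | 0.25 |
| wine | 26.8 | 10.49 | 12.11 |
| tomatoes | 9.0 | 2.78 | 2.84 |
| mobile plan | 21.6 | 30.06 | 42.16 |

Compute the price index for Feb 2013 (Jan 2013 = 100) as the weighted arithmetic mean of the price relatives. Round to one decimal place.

116.9

milk: 23.5 × (0.80/1.02) = 23.5 × 0.784314 = 18.4314
electricity: 19.1 × (0.25/0.17) = 19.1 × 1.470588 = 28.0882
wine: 26.8 × (12.11/10.49) = 26.8 × 1.154433 = 30.9388
tomatoes: 9.0 × (2.84/2.78) = 9.0 × 1.021583 = 9.1942
mobile plan: 21.6 × (42.16/30.06) = 21.6 × 1.402528 = 30.2946
Index = Σ wᵢ·(p₁ᵢ/p₀ᵢ) = 18.4314 + 28.0882 + 30.9388 + 9.1942 + 30.2946 = 116.9473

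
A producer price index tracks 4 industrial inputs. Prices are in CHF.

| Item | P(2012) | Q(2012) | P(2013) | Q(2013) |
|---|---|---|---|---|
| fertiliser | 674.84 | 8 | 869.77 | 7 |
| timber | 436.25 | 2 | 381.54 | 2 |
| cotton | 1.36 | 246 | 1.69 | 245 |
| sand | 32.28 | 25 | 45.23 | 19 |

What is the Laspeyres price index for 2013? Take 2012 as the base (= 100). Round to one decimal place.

125.0

Laspeyres price index uses base-period quantities as weights.
ΣP(2013)·Q(2012) = 869.77×8 + 381.54×2 + 1.69×246 + 45.23×25 = 6958.16 + 763.08 + 415.74 + 1130.75 = 9267.73
ΣP(2012)·Q(2012) = 674.84×8 + 436.25×2 + 1.36×246 + 32.28×25 = 5398.72 + 872.5 + 334.56 + 807 = 7412.78
Index = 9267.73 / 7412.78 × 100 = 125.0237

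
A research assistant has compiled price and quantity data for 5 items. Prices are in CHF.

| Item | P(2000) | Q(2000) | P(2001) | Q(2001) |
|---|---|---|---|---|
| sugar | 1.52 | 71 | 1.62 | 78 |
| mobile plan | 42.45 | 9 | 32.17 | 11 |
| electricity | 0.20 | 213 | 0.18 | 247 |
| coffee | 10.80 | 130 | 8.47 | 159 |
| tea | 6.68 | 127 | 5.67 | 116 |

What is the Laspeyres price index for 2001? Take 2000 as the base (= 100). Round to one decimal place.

Laspeyres price index uses base-period quantities as weights.
ΣP(2001)·Q(2000) = 1.62×71 + 32.17×9 + 0.18×213 + 8.47×130 + 5.67×127 = 115.02 + 289.53 + 38.34 + 1101.1 + 720.09 = 2264.08
ΣP(2000)·Q(2000) = 1.52×71 + 42.45×9 + 0.20×213 + 10.80×130 + 6.68×127 = 107.92 + 382.05 + 42.6 + 1404 + 848.36 = 2784.93
Index = 2264.08 / 2784.93 × 100 = 81.2976

81.3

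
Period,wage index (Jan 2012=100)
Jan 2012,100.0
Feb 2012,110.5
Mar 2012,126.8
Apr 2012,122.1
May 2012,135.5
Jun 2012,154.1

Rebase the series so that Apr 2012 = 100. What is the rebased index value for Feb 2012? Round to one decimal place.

90.5

Rebased(Feb 2012) = 110.5 / 122.1 × 100 = 90.4996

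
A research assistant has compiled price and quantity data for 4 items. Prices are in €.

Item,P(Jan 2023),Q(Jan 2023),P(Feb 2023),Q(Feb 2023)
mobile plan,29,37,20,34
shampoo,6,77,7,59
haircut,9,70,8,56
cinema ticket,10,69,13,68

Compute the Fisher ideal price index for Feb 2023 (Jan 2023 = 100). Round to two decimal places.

Laspeyres component (base-period weights):
ΣP(Feb 2023)Q(Jan 2023) = 20×37 + 7×77 + 8×70 + 13×69 = 740 + 539 + 560 + 897 = 2736
ΣP(Jan 2023)Q(Jan 2023) = 29×37 + 6×77 + 9×70 + 10×69 = 1073 + 462 + 630 + 690 = 2855
L = 2736 / 2855 × 100 = 95.8319
Paasche component (current-period weights):
ΣP(Feb 2023)Q(Feb 2023) = 20×34 + 7×59 + 8×56 + 13×68 = 680 + 413 + 448 + 884 = 2425
ΣP(Jan 2023)Q(Feb 2023) = 29×34 + 6×59 + 9×56 + 10×68 = 986 + 354 + 504 + 680 = 2524
P = 2425 / 2524 × 100 = 96.0777
Fisher = √(L × P) = √(95.8319 × 96.0777) = 95.9547

95.95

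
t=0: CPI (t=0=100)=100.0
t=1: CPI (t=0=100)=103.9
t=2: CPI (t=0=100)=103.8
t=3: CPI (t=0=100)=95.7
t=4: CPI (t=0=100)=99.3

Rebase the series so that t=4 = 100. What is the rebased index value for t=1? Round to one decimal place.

104.6

Rebased(t=1) = 103.9 / 99.3 × 100 = 104.6324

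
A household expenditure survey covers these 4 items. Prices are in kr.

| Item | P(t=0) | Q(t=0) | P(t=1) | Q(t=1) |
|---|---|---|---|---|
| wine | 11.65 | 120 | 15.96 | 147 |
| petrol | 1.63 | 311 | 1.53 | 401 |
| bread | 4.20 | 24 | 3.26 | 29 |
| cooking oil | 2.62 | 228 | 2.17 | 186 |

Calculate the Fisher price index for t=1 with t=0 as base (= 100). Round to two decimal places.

115.04

Laspeyres component (base-period weights):
ΣP(t=1)Q(t=0) = 15.96×120 + 1.53×311 + 3.26×24 + 2.17×228 = 1915.2 + 475.83 + 78.24 + 494.76 = 2964.03
ΣP(t=0)Q(t=0) = 11.65×120 + 1.63×311 + 4.20×24 + 2.62×228 = 1398 + 506.93 + 100.8 + 597.36 = 2603.09
L = 2964.03 / 2603.09 × 100 = 113.8658
Paasche component (current-period weights):
ΣP(t=1)Q(t=1) = 15.96×147 + 1.53×401 + 3.26×29 + 2.17×186 = 2346.12 + 613.53 + 94.54 + 403.62 = 3457.81
ΣP(t=0)Q(t=1) = 11.65×147 + 1.63×401 + 4.20×29 + 2.62×186 = 1712.55 + 653.63 + 121.8 + 487.32 = 2975.3
P = 3457.81 / 2975.3 × 100 = 116.2172
Fisher = √(L × P) = √(113.8658 × 116.2172) = 115.0355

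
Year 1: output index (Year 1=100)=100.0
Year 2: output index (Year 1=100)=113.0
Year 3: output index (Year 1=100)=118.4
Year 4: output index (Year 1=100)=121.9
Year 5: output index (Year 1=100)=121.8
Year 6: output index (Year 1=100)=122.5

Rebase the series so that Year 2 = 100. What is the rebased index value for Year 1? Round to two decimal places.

Rebased(Year 1) = 100.0 / 113.0 × 100 = 88.4956

88.50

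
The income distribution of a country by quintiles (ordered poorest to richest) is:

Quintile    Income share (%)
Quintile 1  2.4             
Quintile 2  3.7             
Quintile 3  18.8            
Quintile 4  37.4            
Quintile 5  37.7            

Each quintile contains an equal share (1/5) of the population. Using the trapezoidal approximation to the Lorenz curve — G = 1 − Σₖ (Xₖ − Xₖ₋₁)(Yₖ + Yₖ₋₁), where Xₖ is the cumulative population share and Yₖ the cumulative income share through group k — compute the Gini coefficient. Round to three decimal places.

0.417

Cumulative income shares Yₖ: 0.0240, 0.0610, 0.2490, 0.6230, 1.0000
Σ (Xₖ−Xₖ₋₁)(Yₖ+Yₖ₋₁) = (1/5)(0.0240+0.0000) + (1/5)(0.0610+0.0240) + (1/5)(0.2490+0.0610) + (1/5)(0.6230+0.2490) + (1/5)(1.0000+0.6230)
  = 0.0048 + 0.0170 + 0.0620 + 0.1744 + 0.3246 = 0.5828
G = 1 − 0.5828 = 0.4172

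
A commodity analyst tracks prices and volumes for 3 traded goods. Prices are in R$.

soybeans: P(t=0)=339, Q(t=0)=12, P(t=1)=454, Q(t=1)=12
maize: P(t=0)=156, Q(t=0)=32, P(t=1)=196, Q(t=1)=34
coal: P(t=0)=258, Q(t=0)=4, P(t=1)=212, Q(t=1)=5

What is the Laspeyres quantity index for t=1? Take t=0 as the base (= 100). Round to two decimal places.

Laspeyres quantity index uses base-period prices as weights.
ΣP(t=0)·Q(t=1) = 339×12 + 156×34 + 258×5 = 4068 + 5304 + 1290 = 10662
ΣP(t=0)·Q(t=0) = 339×12 + 156×32 + 258×4 = 4068 + 4992 + 1032 = 10092
Index = 10662 / 10092 × 100 = 105.6480

105.65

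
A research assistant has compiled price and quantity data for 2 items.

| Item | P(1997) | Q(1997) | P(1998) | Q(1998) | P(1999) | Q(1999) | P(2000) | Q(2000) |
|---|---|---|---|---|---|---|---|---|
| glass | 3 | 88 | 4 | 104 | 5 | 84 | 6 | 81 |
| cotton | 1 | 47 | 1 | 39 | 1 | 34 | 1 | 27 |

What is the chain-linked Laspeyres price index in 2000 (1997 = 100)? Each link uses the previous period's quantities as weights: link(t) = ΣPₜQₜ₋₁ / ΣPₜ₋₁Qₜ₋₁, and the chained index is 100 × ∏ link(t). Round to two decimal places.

Link 1997→1998:
ΣP(1998)Q(1997) = 4×88 + 1×47 = 352 + 47 = 399
ΣP(1997)Q(1997) = 3×88 + 1×47 = 264 + 47 = 311
link = 399/311 = 1.282958
Link 1998→1999:
ΣP(1999)Q(1998) = 5×104 + 1×39 = 520 + 39 = 559
ΣP(1998)Q(1998) = 4×104 + 1×39 = 416 + 39 = 455
link = 559/455 = 1.228571
Link 1999→2000:
ΣP(2000)Q(1999) = 6×84 + 1×34 = 504 + 34 = 538
ΣP(1999)Q(1999) = 5×84 + 1×34 = 420 + 34 = 454
link = 538/454 = 1.185022
Chained index = 100 × 1.282958 × 1.228571 × 1.185022 = 186.7839

186.78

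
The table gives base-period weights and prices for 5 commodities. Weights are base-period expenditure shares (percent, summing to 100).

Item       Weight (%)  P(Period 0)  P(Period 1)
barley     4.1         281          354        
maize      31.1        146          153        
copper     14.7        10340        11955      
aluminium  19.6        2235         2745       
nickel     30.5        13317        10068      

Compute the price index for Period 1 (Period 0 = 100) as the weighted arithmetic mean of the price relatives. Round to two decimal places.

barley: 4.1 × (354/281) = 4.1 × 1.259786 = 5.1651
maize: 31.1 × (153/146) = 31.1 × 1.047945 = 32.5911
copper: 14.7 × (11955/10340) = 14.7 × 1.156190 = 16.9960
aluminium: 19.6 × (2745/2235) = 19.6 × 1.228188 = 24.0725
nickel: 30.5 × (10068/13317) = 30.5 × 0.756026 = 23.0588
Index = Σ wᵢ·(p₁ᵢ/p₀ᵢ) = 5.1651 + 32.5911 + 16.9960 + 24.0725 + 23.0588 = 101.8835

101.88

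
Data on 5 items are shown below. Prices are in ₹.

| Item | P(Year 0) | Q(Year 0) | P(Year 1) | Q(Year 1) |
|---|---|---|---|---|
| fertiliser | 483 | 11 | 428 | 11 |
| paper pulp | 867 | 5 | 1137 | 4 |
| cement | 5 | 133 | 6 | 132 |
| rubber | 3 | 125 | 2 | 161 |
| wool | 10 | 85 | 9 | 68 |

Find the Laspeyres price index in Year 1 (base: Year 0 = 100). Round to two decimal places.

105.79

Laspeyres price index uses base-period quantities as weights.
ΣP(Year 1)·Q(Year 0) = 428×11 + 1137×5 + 6×133 + 2×125 + 9×85 = 4708 + 5685 + 798 + 250 + 765 = 12206
ΣP(Year 0)·Q(Year 0) = 483×11 + 867×5 + 5×133 + 3×125 + 10×85 = 5313 + 4335 + 665 + 375 + 850 = 11538
Index = 12206 / 11538 × 100 = 105.7896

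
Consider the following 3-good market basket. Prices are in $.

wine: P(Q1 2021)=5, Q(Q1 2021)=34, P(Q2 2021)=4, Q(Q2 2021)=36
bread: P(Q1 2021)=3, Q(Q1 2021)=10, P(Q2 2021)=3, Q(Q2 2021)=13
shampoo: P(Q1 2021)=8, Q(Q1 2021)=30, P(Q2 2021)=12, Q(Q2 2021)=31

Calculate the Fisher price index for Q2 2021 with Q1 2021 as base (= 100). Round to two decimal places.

Laspeyres component (base-period weights):
ΣP(Q2 2021)Q(Q1 2021) = 4×34 + 3×10 + 12×30 = 136 + 30 + 360 = 526
ΣP(Q1 2021)Q(Q1 2021) = 5×34 + 3×10 + 8×30 = 170 + 30 + 240 = 440
L = 526 / 440 × 100 = 119.5455
Paasche component (current-period weights):
ΣP(Q2 2021)Q(Q2 2021) = 4×36 + 3×13 + 12×31 = 144 + 39 + 372 = 555
ΣP(Q1 2021)Q(Q2 2021) = 5×36 + 3×13 + 8×31 = 180 + 39 + 248 = 467
P = 555 / 467 × 100 = 118.8437
Fisher = √(L × P) = √(119.5455 × 118.8437) = 119.1941

119.19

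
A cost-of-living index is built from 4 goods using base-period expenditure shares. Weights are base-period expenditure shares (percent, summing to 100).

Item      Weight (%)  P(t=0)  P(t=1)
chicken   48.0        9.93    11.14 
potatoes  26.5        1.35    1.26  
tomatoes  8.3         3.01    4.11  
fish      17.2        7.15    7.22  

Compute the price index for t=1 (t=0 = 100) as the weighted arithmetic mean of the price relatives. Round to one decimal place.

107.3

chicken: 48.0 × (11.14/9.93) = 48.0 × 1.121853 = 53.8489
potatoes: 26.5 × (1.26/1.35) = 26.5 × 0.933333 = 24.7333
tomatoes: 8.3 × (4.11/3.01) = 8.3 × 1.365449 = 11.3332
fish: 17.2 × (7.22/7.15) = 17.2 × 1.009790 = 17.3684
Index = Σ wᵢ·(p₁ᵢ/p₀ᵢ) = 53.8489 + 24.7333 + 11.3332 + 17.3684 = 107.2839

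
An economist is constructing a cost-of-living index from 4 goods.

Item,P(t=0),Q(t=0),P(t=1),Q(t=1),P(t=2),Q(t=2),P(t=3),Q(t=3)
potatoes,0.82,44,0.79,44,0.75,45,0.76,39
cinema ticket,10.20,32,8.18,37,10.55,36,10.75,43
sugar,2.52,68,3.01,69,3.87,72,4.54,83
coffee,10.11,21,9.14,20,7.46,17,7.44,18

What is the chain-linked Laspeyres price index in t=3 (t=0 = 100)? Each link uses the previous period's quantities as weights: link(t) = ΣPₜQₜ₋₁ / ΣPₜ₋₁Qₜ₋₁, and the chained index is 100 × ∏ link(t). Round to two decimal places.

114.41

Link t=0→t=1:
ΣP(t=1)Q(t=0) = 0.79×44 + 8.18×32 + 3.01×68 + 9.14×21 = 34.76 + 261.76 + 204.68 + 191.94 = 693.14
ΣP(t=0)Q(t=0) = 0.82×44 + 10.20×32 + 2.52×68 + 10.11×21 = 36.08 + 326.4 + 171.36 + 212.31 = 746.15
link = 693.14/746.15 = 0.928955
Link t=1→t=2:
ΣP(t=2)Q(t=1) = 0.75×44 + 10.55×37 + 3.87×69 + 7.46×20 = 33 + 390.35 + 267.03 + 149.2 = 839.58
ΣP(t=1)Q(t=1) = 0.79×44 + 8.18×37 + 3.01×69 + 9.14×20 = 34.76 + 302.66 + 207.69 + 182.8 = 727.91
link = 839.58/727.91 = 1.153412
Link t=2→t=3:
ΣP(t=3)Q(t=2) = 0.76×45 + 10.75×36 + 4.54×72 + 7.44×17 = 34.2 + 387 + 326.88 + 126.48 = 874.56
ΣP(t=2)Q(t=2) = 0.75×45 + 10.55×36 + 3.87×72 + 7.46×17 = 33.75 + 379.8 + 278.64 + 126.82 = 819.01
link = 874.56/819.01 = 1.067826
Chained index = 100 × 0.928955 × 1.153412 × 1.067826 = 114.4141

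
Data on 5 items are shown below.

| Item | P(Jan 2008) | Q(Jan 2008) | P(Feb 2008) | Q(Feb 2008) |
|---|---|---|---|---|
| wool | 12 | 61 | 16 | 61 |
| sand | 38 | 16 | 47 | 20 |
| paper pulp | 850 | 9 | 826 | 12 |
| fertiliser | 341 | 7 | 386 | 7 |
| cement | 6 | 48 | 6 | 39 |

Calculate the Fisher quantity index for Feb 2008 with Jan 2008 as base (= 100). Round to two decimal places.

122.10

Laspeyres component (base-period weights):
ΣP(Jan 2008)Q(Feb 2008) = 12×61 + 38×20 + 850×12 + 341×7 + 6×39 = 732 + 760 + 10200 + 2387 + 234 = 14313
ΣP(Jan 2008)Q(Jan 2008) = 12×61 + 38×16 + 850×9 + 341×7 + 6×48 = 732 + 608 + 7650 + 2387 + 288 = 11665
L = 14313 / 11665 × 100 = 122.7004
Paasche component (current-period weights):
ΣP(Feb 2008)Q(Feb 2008) = 16×61 + 47×20 + 826×12 + 386×7 + 6×39 = 976 + 940 + 9912 + 2702 + 234 = 14764
ΣP(Feb 2008)Q(Jan 2008) = 16×61 + 47×16 + 826×9 + 386×7 + 6×48 = 976 + 752 + 7434 + 2702 + 288 = 12152
P = 14764 / 12152 × 100 = 121.4944
Fisher = √(L × P) = √(122.7004 × 121.4944) = 122.0959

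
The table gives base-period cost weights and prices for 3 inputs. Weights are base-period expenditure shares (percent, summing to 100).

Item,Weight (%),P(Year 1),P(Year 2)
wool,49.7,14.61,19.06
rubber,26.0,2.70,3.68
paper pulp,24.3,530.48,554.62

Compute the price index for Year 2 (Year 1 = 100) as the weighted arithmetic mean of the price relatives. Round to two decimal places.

125.68

wool: 49.7 × (19.06/14.61) = 49.7 × 1.304586 = 64.8379
rubber: 26.0 × (3.68/2.70) = 26.0 × 1.362963 = 35.4370
paper pulp: 24.3 × (554.62/530.48) = 24.3 × 1.045506 = 25.4058
Index = Σ wᵢ·(p₁ᵢ/p₀ᵢ) = 64.8379 + 35.4370 + 25.4058 = 125.6808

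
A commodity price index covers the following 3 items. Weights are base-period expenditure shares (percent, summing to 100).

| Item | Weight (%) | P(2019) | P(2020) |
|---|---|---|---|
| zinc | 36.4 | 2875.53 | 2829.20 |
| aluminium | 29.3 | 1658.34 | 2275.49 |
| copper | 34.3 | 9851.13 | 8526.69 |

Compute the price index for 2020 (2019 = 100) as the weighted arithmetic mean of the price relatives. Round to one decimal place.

zinc: 36.4 × (2829.20/2875.53) = 36.4 × 0.983888 = 35.8135
aluminium: 29.3 × (2275.49/1658.34) = 29.3 × 1.372149 = 40.2040
copper: 34.3 × (8526.69/9851.13) = 34.3 × 0.865555 = 29.6885
Index = Σ wᵢ·(p₁ᵢ/p₀ᵢ) = 35.8135 + 40.2040 + 29.6885 = 105.7060

105.7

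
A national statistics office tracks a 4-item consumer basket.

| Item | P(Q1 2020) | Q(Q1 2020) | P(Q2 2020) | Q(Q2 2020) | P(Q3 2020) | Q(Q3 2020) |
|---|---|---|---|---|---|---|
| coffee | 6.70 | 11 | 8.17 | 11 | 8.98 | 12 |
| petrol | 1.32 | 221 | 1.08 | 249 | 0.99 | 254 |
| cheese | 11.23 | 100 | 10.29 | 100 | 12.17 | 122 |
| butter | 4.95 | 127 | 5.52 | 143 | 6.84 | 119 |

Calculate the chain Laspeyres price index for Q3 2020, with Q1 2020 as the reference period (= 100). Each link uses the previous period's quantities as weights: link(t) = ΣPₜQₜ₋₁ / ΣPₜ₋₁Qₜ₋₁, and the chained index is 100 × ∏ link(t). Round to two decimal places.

Link Q1 2020→Q2 2020:
ΣP(Q2 2020)Q(Q1 2020) = 8.17×11 + 1.08×221 + 10.29×100 + 5.52×127 = 89.87 + 238.68 + 1029 + 701.04 = 2058.59
ΣP(Q1 2020)Q(Q1 2020) = 6.70×11 + 1.32×221 + 11.23×100 + 4.95×127 = 73.7 + 291.72 + 1123 + 628.65 = 2117.07
link = 2058.59/2117.07 = 0.972377
Link Q2 2020→Q3 2020:
ΣP(Q3 2020)Q(Q2 2020) = 8.98×11 + 0.99×249 + 12.17×100 + 6.84×143 = 98.78 + 246.51 + 1217 + 978.12 = 2540.41
ΣP(Q2 2020)Q(Q2 2020) = 8.17×11 + 1.08×249 + 10.29×100 + 5.52×143 = 89.87 + 268.92 + 1029 + 789.36 = 2177.15
link = 2540.41/2177.15 = 1.166851
Chained index = 100 × 0.972377 × 1.166851 = 113.4619

113.46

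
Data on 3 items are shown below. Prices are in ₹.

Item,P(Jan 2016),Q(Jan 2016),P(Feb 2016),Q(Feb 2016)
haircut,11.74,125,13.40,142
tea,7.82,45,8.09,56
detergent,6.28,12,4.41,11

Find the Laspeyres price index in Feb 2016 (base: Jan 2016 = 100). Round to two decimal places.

Laspeyres price index uses base-period quantities as weights.
ΣP(Feb 2016)·Q(Jan 2016) = 13.40×125 + 8.09×45 + 4.41×12 = 1675 + 364.05 + 52.92 = 2091.97
ΣP(Jan 2016)·Q(Jan 2016) = 11.74×125 + 7.82×45 + 6.28×12 = 1467.5 + 351.9 + 75.36 = 1894.76
Index = 2091.97 / 1894.76 × 100 = 110.4082

110.41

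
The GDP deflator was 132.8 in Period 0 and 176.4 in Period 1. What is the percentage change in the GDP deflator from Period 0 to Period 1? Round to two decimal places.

32.83%

Change = (176.4 − 132.8) / 132.8 × 100
       = 43.6 / 132.8 × 100 = 32.8313%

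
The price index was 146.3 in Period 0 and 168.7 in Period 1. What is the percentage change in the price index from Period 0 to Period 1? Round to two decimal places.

Change = (168.7 − 146.3) / 146.3 × 100
       = 22.4 / 146.3 × 100 = 15.3110%

15.31%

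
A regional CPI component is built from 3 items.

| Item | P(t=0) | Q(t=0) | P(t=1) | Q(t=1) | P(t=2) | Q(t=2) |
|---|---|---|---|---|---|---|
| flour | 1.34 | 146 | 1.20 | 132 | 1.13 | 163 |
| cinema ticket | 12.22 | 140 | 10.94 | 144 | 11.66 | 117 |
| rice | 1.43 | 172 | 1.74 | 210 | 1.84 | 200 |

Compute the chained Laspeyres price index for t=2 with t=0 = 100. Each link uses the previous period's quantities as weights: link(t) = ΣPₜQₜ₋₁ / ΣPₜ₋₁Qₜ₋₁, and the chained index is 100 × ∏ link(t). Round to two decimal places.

98.33

Link t=0→t=1:
ΣP(t=1)Q(t=0) = 1.20×146 + 10.94×140 + 1.74×172 = 175.2 + 1531.6 + 299.28 = 2006.08
ΣP(t=0)Q(t=0) = 1.34×146 + 12.22×140 + 1.43×172 = 195.64 + 1710.8 + 245.96 = 2152.4
link = 2006.08/2152.4 = 0.932020
Link t=1→t=2:
ΣP(t=2)Q(t=1) = 1.13×132 + 11.66×144 + 1.84×210 = 149.16 + 1679.04 + 386.4 = 2214.6
ΣP(t=1)Q(t=1) = 1.20×132 + 10.94×144 + 1.74×210 = 158.4 + 1575.36 + 365.4 = 2099.16
link = 2214.6/2099.16 = 1.054993
Chained index = 100 × 0.932020 × 1.054993 = 98.3275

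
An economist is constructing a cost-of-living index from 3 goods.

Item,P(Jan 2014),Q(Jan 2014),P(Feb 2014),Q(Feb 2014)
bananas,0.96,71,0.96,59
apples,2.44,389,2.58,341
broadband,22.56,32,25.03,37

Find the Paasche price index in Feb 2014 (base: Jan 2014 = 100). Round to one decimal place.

Paasche price index uses current-period quantities as weights.
ΣP(Feb 2014)·Q(Feb 2014) = 0.96×59 + 2.58×341 + 25.03×37 = 56.64 + 879.78 + 926.11 = 1862.53
ΣP(Jan 2014)·Q(Feb 2014) = 0.96×59 + 2.44×341 + 22.56×37 = 56.64 + 832.04 + 834.72 = 1723.4
Index = 1862.53 / 1723.4 × 100 = 108.0730

108.1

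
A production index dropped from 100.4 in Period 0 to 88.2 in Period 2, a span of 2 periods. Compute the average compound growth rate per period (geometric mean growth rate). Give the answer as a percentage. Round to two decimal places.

Growth factor = (88.2/100.4)^(1/2) = (0.878486)^(1/2) = 0.937276
Growth rate = 0.937276 − 1 = -0.062724 = -6.2724%

-6.27%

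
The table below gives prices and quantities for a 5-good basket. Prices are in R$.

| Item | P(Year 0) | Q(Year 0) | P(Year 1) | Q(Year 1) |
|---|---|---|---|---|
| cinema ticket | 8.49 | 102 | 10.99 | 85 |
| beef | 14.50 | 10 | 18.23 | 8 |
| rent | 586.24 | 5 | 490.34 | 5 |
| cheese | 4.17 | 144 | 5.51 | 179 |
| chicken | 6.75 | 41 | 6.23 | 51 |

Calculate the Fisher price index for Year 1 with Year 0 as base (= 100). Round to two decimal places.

Laspeyres component (base-period weights):
ΣP(Year 1)Q(Year 0) = 10.99×102 + 18.23×10 + 490.34×5 + 5.51×144 + 6.23×41 = 1120.98 + 182.3 + 2451.7 + 793.44 + 255.43 = 4803.85
ΣP(Year 0)Q(Year 0) = 8.49×102 + 14.50×10 + 586.24×5 + 4.17×144 + 6.75×41 = 865.98 + 145 + 2931.2 + 600.48 + 276.75 = 4819.41
L = 4803.85 / 4819.41 × 100 = 99.6771
Paasche component (current-period weights):
ΣP(Year 1)Q(Year 1) = 10.99×85 + 18.23×8 + 490.34×5 + 5.51×179 + 6.23×51 = 934.15 + 145.84 + 2451.7 + 986.29 + 317.73 = 4835.71
ΣP(Year 0)Q(Year 1) = 8.49×85 + 14.50×8 + 586.24×5 + 4.17×179 + 6.75×51 = 721.65 + 116 + 2931.2 + 746.43 + 344.25 = 4859.53
P = 4835.71 / 4859.53 × 100 = 99.5098
Fisher = √(L × P) = √(99.6771 × 99.5098) = 99.5934

99.59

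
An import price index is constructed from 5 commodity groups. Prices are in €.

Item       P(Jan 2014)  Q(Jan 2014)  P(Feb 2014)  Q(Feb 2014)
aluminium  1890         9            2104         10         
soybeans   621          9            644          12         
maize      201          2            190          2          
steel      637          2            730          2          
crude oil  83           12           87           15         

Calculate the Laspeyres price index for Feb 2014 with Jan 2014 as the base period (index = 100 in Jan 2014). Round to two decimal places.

Laspeyres price index uses base-period quantities as weights.
ΣP(Feb 2014)·Q(Jan 2014) = 2104×9 + 644×9 + 190×2 + 730×2 + 87×12 = 18936 + 5796 + 380 + 1460 + 1044 = 27616
ΣP(Jan 2014)·Q(Jan 2014) = 1890×9 + 621×9 + 201×2 + 637×2 + 83×12 = 17010 + 5589 + 402 + 1274 + 996 = 25271
Index = 27616 / 25271 × 100 = 109.2794

109.28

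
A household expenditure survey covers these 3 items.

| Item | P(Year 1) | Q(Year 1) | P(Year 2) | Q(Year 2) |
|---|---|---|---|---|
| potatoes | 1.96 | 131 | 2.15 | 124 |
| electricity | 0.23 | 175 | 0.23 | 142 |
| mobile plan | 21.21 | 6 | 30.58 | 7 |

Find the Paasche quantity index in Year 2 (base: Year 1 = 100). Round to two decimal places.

Paasche quantity index uses current-period prices as weights.
ΣP(Year 2)·Q(Year 2) = 2.15×124 + 0.23×142 + 30.58×7 = 266.6 + 32.66 + 214.06 = 513.32
ΣP(Year 2)·Q(Year 1) = 2.15×131 + 0.23×175 + 30.58×6 = 281.65 + 40.25 + 183.48 = 505.38
Index = 513.32 / 505.38 × 100 = 101.5711

101.57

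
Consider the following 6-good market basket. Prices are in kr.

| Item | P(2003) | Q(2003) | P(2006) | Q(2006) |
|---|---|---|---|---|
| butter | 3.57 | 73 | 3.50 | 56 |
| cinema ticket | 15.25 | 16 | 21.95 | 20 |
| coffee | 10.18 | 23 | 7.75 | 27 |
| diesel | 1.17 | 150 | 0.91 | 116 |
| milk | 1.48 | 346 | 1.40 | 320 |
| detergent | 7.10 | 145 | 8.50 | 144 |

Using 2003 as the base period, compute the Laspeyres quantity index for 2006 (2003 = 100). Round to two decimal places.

98.19

Laspeyres quantity index uses base-period prices as weights.
ΣP(2003)·Q(2006) = 3.57×56 + 15.25×20 + 10.18×27 + 1.17×116 + 1.48×320 + 7.10×144 = 199.92 + 305 + 274.86 + 135.72 + 473.6 + 1022.4 = 2411.5
ΣP(2003)·Q(2003) = 3.57×73 + 15.25×16 + 10.18×23 + 1.17×150 + 1.48×346 + 7.10×145 = 260.61 + 244 + 234.14 + 175.5 + 512.08 + 1029.5 = 2455.83
Index = 2411.5 / 2455.83 × 100 = 98.1949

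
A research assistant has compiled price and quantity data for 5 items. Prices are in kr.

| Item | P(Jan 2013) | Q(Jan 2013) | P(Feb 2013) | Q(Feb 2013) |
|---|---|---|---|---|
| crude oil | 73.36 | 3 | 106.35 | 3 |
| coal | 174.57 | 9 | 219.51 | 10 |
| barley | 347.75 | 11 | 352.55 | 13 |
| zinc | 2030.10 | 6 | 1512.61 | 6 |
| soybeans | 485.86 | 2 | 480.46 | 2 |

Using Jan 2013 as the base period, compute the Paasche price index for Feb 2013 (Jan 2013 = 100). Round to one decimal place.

87.2

Paasche price index uses current-period quantities as weights.
ΣP(Feb 2013)·Q(Feb 2013) = 106.35×3 + 219.51×10 + 352.55×13 + 1512.61×6 + 480.46×2 = 319.05 + 2195.1 + 4583.15 + 9075.66 + 960.92 = 17133.88
ΣP(Jan 2013)·Q(Feb 2013) = 73.36×3 + 174.57×10 + 347.75×13 + 2030.10×6 + 485.86×2 = 220.08 + 1745.7 + 4520.75 + 12180.6 + 971.72 = 19638.85
Index = 17133.88 / 19638.85 × 100 = 87.2448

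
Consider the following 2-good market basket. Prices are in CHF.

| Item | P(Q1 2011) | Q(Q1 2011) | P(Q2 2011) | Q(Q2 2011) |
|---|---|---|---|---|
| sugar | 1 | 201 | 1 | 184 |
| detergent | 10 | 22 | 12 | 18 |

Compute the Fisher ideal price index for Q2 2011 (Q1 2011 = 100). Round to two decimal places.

110.17

Laspeyres component (base-period weights):
ΣP(Q2 2011)Q(Q1 2011) = 1×201 + 12×22 = 201 + 264 = 465
ΣP(Q1 2011)Q(Q1 2011) = 1×201 + 10×22 = 201 + 220 = 421
L = 465 / 421 × 100 = 110.4513
Paasche component (current-period weights):
ΣP(Q2 2011)Q(Q2 2011) = 1×184 + 12×18 = 184 + 216 = 400
ΣP(Q1 2011)Q(Q2 2011) = 1×184 + 10×18 = 184 + 180 = 364
P = 400 / 364 × 100 = 109.8901
Fisher = √(L × P) = √(110.4513 × 109.8901) = 110.1704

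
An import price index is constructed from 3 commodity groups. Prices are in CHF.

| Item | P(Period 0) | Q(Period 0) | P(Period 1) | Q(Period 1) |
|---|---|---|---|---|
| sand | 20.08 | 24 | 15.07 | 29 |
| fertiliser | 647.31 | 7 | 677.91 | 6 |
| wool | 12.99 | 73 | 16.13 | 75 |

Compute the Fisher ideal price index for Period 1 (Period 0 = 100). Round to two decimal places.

105.23

Laspeyres component (base-period weights):
ΣP(Period 1)Q(Period 0) = 15.07×24 + 677.91×7 + 16.13×73 = 361.68 + 4745.37 + 1177.49 = 6284.54
ΣP(Period 0)Q(Period 0) = 20.08×24 + 647.31×7 + 12.99×73 = 481.92 + 4531.17 + 948.27 = 5961.36
L = 6284.54 / 5961.36 × 100 = 105.4212
Paasche component (current-period weights):
ΣP(Period 1)Q(Period 1) = 15.07×29 + 677.91×6 + 16.13×75 = 437.03 + 4067.46 + 1209.75 = 5714.24
ΣP(Period 0)Q(Period 1) = 20.08×29 + 647.31×6 + 12.99×75 = 582.32 + 3883.86 + 974.25 = 5440.43
P = 5714.24 / 5440.43 × 100 = 105.0329
Fisher = √(L × P) = √(105.4212 × 105.0329) = 105.2269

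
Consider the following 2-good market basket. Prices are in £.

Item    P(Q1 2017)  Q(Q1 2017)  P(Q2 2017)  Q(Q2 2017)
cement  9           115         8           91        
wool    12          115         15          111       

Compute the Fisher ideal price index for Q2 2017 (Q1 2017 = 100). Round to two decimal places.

Laspeyres component (base-period weights):
ΣP(Q2 2017)Q(Q1 2017) = 8×115 + 15×115 = 920 + 1725 = 2645
ΣP(Q1 2017)Q(Q1 2017) = 9×115 + 12×115 = 1035 + 1380 = 2415
L = 2645 / 2415 × 100 = 109.5238
Paasche component (current-period weights):
ΣP(Q2 2017)Q(Q2 2017) = 8×91 + 15×111 = 728 + 1665 = 2393
ΣP(Q1 2017)Q(Q2 2017) = 9×91 + 12×111 = 819 + 1332 = 2151
P = 2393 / 2151 × 100 = 111.2506
Fisher = √(L × P) = √(109.5238 × 111.2506) = 110.3838

110.38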